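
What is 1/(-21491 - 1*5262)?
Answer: -1/26753 ≈ -3.7379e-5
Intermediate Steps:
1/(-21491 - 1*5262) = 1/(-21491 - 5262) = 1/(-26753) = -1/26753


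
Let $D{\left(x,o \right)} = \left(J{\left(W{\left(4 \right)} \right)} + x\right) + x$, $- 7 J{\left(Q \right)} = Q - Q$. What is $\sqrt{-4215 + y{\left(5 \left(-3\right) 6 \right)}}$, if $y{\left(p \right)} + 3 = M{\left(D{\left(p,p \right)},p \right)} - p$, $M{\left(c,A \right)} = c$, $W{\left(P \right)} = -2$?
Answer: $2 i \sqrt{1077} \approx 65.635 i$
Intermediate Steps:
$J{\left(Q \right)} = 0$ ($J{\left(Q \right)} = - \frac{Q - Q}{7} = \left(- \frac{1}{7}\right) 0 = 0$)
$D{\left(x,o \right)} = 2 x$ ($D{\left(x,o \right)} = \left(0 + x\right) + x = x + x = 2 x$)
$y{\left(p \right)} = -3 + p$ ($y{\left(p \right)} = -3 + \left(2 p - p\right) = -3 + p$)
$\sqrt{-4215 + y{\left(5 \left(-3\right) 6 \right)}} = \sqrt{-4215 + \left(-3 + 5 \left(-3\right) 6\right)} = \sqrt{-4215 - 93} = \sqrt{-4308} = 2 i \sqrt{1077}$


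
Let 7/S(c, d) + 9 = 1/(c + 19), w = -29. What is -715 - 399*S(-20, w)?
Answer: -4357/10 ≈ -435.70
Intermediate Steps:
S(c, d) = 7/(-9 + 1/(19 + c)) (S(c, d) = 7/(-9 + 1/(c + 19)) = 7/(-9 + 1/(19 + c)))
-715 - 399*S(-20, w) = -715 - 2793*(-19 - 1*(-20))/(170 + 9*(-20)) = -715 - 2793*(-19 + 20)/(170 - 180) = -715 - 2793/(-10) = -715 - 2793*(-1)/10 = -715 - 399*(-7/10) = -715 + 2793/10 = -4357/10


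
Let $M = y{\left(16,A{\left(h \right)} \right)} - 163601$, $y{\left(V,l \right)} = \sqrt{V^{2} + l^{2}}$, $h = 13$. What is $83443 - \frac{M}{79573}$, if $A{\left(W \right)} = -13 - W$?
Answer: $\frac{6639973440}{79573} - \frac{2 \sqrt{233}}{79573} \approx 83445.0$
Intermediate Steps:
$M = -163601 + 2 \sqrt{233}$ ($M = \sqrt{16^{2} + \left(-13 - 13\right)^{2}} - 163601 = \sqrt{256 + \left(-13 - 13\right)^{2}} - 163601 = \sqrt{256 + \left(-26\right)^{2}} - 163601 = \sqrt{256 + 676} - 163601 = \sqrt{932} - 163601 = 2 \sqrt{233} - 163601 = -163601 + 2 \sqrt{233} \approx -1.6357 \cdot 10^{5}$)
$83443 - \frac{M}{79573} = 83443 - \frac{-163601 + 2 \sqrt{233}}{79573} = 83443 - \left(-163601 + 2 \sqrt{233}\right) \frac{1}{79573} = 83443 - \left(- \frac{163601}{79573} + \frac{2 \sqrt{233}}{79573}\right) = 83443 + \left(\frac{163601}{79573} - \frac{2 \sqrt{233}}{79573}\right) = \frac{6639973440}{79573} - \frac{2 \sqrt{233}}{79573}$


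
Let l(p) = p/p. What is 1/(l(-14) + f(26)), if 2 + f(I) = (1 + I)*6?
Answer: 1/161 ≈ 0.0062112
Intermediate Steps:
l(p) = 1
f(I) = 4 + 6*I (f(I) = -2 + (1 + I)*6 = -2 + (6 + 6*I) = 4 + 6*I)
1/(l(-14) + f(26)) = 1/(1 + (4 + 6*26)) = 1/(1 + (4 + 156)) = 1/(1 + 160) = 1/161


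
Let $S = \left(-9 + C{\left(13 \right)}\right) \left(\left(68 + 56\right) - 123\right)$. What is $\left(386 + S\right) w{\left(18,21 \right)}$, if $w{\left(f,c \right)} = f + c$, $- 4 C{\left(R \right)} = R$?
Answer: $\frac{58305}{4} \approx 14576.0$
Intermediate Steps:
$C{\left(R \right)} = - \frac{R}{4}$
$w{\left(f,c \right)} = c + f$
$S = - \frac{49}{4}$ ($S = \left(-9 - \frac{13}{4}\right) \left(\left(68 + 56\right) - 123\right) = \left(-9 - \frac{13}{4}\right) \left(124 - 123\right) = \left(- \frac{49}{4}\right) 1 = - \frac{49}{4} \approx -12.25$)
$\left(386 + S\right) w{\left(18,21 \right)} = \left(386 - \frac{49}{4}\right) \left(21 + 18\right) = \frac{1495}{4} \cdot 39 = \frac{58305}{4}$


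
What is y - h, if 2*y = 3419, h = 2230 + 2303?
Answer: -5647/2 ≈ -2823.5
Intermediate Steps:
h = 4533
y = 3419/2 (y = (1/2)*3419 = 3419/2 ≈ 1709.5)
y - h = 3419/2 - 1*4533 = 3419/2 - 4533 = -5647/2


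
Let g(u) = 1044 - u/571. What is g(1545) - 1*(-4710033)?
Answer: 2690023422/571 ≈ 4.7111e+6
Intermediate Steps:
g(u) = 1044 - u/571
g(1545) - 1*(-4710033) = (1044 - 1/571*1545) - 1*(-4710033) = (1044 - 1545/571) + 4710033 = 594579/571 + 4710033 = 2690023422/571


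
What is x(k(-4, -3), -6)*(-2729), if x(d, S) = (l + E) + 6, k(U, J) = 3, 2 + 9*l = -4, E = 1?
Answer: -51851/3 ≈ -17284.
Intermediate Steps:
l = -⅔ (l = -2/9 + (⅑)*(-4) = -2/9 - 4/9 = -⅔ ≈ -0.66667)
x(d, S) = 19/3 (x(d, S) = (-⅔ + 1) + 6 = ⅓ + 6 = 19/3)
x(k(-4, -3), -6)*(-2729) = (19/3)*(-2729) = -51851/3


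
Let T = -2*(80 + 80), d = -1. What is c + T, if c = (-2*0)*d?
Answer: -320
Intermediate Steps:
T = -320 (T = -2*160 = -320)
c = 0 (c = -2*0*(-1) = 0*(-1) = 0)
c + T = 0 - 320 = -320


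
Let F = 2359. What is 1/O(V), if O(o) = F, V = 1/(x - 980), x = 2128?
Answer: 1/2359 ≈ 0.00042391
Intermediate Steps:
V = 1/1148 (V = 1/(2128 - 980) = 1/1148 ≈ 0.00087108)
O(o) = 2359
1/O(V) = 1/2359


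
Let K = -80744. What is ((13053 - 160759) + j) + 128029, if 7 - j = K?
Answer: 61074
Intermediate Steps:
j = 80751 (j = 7 - 1*(-80744) = 7 + 80744 = 80751)
((13053 - 160759) + j) + 128029 = ((13053 - 160759) + 80751) + 128029 = (-147706 + 80751) + 128029 = -66955 + 128029 = 61074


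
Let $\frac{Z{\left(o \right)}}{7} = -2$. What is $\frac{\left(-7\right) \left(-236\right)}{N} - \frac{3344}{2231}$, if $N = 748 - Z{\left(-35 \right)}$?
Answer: $\frac{568742}{850011} \approx 0.6691$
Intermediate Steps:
$Z{\left(o \right)} = -14$ ($Z{\left(o \right)} = 7 \left(-2\right) = -14$)
$N = 762$ ($N = 748 - -14 = 748 + 14 = 762$)
$\frac{\left(-7\right) \left(-236\right)}{N} - \frac{3344}{2231} = \frac{\left(-7\right) \left(-236\right)}{762} - \frac{3344}{2231} = 1652 \cdot \frac{1}{762} - \frac{3344}{2231} = \frac{826}{381} - \frac{3344}{2231} = \frac{568742}{850011}$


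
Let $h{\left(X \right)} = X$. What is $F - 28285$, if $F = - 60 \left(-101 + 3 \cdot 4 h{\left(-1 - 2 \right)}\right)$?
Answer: $-20065$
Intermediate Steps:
$F = 8220$ ($F = - 60 \left(-101 + 3 \cdot 4 \left(-1 - 2\right)\right) = - 60 \left(-101 + 12 \left(-3\right)\right) = - 60 \left(-101 - 36\right) = \left(-60\right) \left(-137\right) = 8220$)
$F - 28285 = 8220 - 28285 = -20065$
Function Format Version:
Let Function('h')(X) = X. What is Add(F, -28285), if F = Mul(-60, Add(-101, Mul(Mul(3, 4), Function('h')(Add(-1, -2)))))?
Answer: -20065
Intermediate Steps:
F = 8220 (F = Mul(-60, Add(-101, Mul(Mul(3, 4), Add(-1, -2)))) = Mul(-60, Add(-101, Mul(12, -3))) = Mul(-60, Add(-101, -36)) = Mul(-60, -137) = 8220)
Add(F, -28285) = Add(8220, -28285) = -20065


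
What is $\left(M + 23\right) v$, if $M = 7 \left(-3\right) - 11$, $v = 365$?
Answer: $-3285$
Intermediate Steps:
$M = -32$ ($M = -21 - 11 = -32$)
$\left(M + 23\right) v = \left(-32 + 23\right) 365 = \left(-9\right) 365 = -3285$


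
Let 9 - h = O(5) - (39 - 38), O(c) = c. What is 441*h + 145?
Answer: 2350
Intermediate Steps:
h = 5 (h = 9 - (5 - (39 - 38)) = 9 - (5 - 1*1) = 9 - (5 - 1) = 9 - 1*4 = 9 - 4 = 5)
441*h + 145 = 441*5 + 145 = 2205 + 145 = 2350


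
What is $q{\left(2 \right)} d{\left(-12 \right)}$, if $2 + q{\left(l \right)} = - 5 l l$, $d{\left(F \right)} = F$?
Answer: $264$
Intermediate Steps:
$q{\left(l \right)} = -2 - 5 l^{2}$ ($q{\left(l \right)} = -2 + - 5 l l = -2 - 5 l^{2}$)
$q{\left(2 \right)} d{\left(-12 \right)} = \left(-2 - 5 \cdot 2^{2}\right) \left(-12\right) = \left(-2 - 20\right) \left(-12\right) = \left(-22\right) \left(-12\right) = 264$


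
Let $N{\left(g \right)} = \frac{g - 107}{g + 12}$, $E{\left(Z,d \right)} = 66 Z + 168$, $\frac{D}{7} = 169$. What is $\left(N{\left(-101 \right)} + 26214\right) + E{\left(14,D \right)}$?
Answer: $\frac{2430442}{89} \approx 27308.0$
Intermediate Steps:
$D = 1183$ ($D = 7 \cdot 169 = 1183$)
$E{\left(Z,d \right)} = 168 + 66 Z$
$N{\left(g \right)} = \frac{-107 + g}{12 + g}$
$\left(N{\left(-101 \right)} + 26214\right) + E{\left(14,D \right)} = \left(\frac{-107 - 101}{12 - 101} + 26214\right) + \left(168 + 66 \cdot 14\right) = \left(\frac{1}{-89} \left(-208\right) + 26214\right) + \left(168 + 924\right) = \left(\left(- \frac{1}{89}\right) \left(-208\right) + 26214\right) + 1092 = \left(\frac{208}{89} + 26214\right) + 1092 = \frac{2333254}{89} + 1092 = \frac{2430442}{89}$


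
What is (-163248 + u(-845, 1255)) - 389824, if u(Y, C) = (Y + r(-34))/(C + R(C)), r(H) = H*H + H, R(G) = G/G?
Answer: -694658155/1256 ≈ -5.5307e+5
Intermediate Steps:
R(G) = 1
r(H) = H + H² (r(H) = H² + H = H + H²)
u(Y, C) = (1122 + Y)/(1 + C) (u(Y, C) = (Y - 34*(1 - 34))/(C + 1) = (Y - 34*(-33))/(1 + C) = (Y + 1122)/(1 + C) = (1122 + Y)/(1 + C))
(-163248 + u(-845, 1255)) - 389824 = (-163248 + (1122 - 845)/(1 + 1255)) - 389824 = (-163248 + 277/1256) - 389824 = -205039211/1256 - 389824 = -694658155/1256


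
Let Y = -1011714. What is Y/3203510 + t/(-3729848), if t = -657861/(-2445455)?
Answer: -922802299741829187/2921977673648534840 ≈ -0.31581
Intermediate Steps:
t = 657861/2445455 (t = -657861*(-1/2445455) = 657861/2445455 ≈ 0.26901)
Y/3203510 + t/(-3729848) = -1011714/3203510 + (657861/2445455)/(-3729848) = -1011714*1/3203510 + (657861/2445455)*(-1/3729848) = -505857/1601755 - 657861/9121175440840 = -922802299741829187/2921977673648534840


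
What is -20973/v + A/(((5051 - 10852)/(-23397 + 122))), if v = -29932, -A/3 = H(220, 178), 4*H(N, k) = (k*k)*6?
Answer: -99329308635027/173635532 ≈ -5.7206e+5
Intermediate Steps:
H(N, k) = 3*k**2/2 (H(N, k) = ((k*k)*6)/4 = (k**2*6)/4 = (6*k**2)/4 = 3*k**2/2)
A = -142578 (A = -9*178**2/2 = -9*31684/2 = -3*47526 = -142578)
-20973/v + A/(((5051 - 10852)/(-23397 + 122))) = -20973/(-29932) - 142578*(-23397 + 122)/(5051 - 10852) = -20973*(-1/29932) - 142578/((-5801/(-23275))) = 20973/29932 - 142578/((-5801*(-1/23275))) = 20973/29932 - 142578/5801/23275 = 20973/29932 - 142578*23275/5801 = 20973/29932 - 3318502950/5801 = -99329308635027/173635532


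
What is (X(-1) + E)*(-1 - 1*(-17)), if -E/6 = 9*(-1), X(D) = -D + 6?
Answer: 976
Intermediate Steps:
X(D) = 6 - D
E = 54 (E = -54*(-1) = -6*(-9) = 54)
(X(-1) + E)*(-1 - 1*(-17)) = ((6 - 1*(-1)) + 54)*(-1 - 1*(-17)) = ((6 + 1) + 54)*(-1 + 17) = (7 + 54)*16 = 61*16 = 976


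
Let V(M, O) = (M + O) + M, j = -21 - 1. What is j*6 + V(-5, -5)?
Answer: -147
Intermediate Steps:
j = -22
V(M, O) = O + 2*M
j*6 + V(-5, -5) = -22*6 + (-5 + 2*(-5)) = -132 + (-5 - 10) = -132 - 15 = -147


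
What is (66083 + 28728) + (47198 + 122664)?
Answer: 264673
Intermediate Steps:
(66083 + 28728) + (47198 + 122664) = 94811 + 169862 = 264673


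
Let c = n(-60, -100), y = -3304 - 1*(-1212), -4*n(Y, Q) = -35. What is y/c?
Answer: -8368/35 ≈ -239.09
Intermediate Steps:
n(Y, Q) = 35/4 (n(Y, Q) = -1/4*(-35) = 35/4)
y = -2092 (y = -3304 + 1212 = -2092)
c = 35/4 ≈ 8.7500
y/c = -2092/35/4 = -2092*4/35 = -8368/35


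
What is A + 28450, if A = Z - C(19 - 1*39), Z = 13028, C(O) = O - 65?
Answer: 41563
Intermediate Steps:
C(O) = -65 + O
A = 13113 (A = 13028 - (-65 + (19 - 1*39)) = 13028 - (-65 + (19 - 39)) = 13028 - (-65 - 20) = 13028 - 1*(-85) = 13028 + 85 = 13113)
A + 28450 = 13113 + 28450 = 41563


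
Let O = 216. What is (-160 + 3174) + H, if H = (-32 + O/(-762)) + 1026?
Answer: 508980/127 ≈ 4007.7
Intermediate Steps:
H = 126202/127 (H = (-32 + 216/(-762)) + 1026 = (-32 + 216*(-1/762)) + 1026 = (-32 - 36/127) + 1026 = -4100/127 + 1026 = 126202/127 ≈ 993.72)
(-160 + 3174) + H = (-160 + 3174) + 126202/127 = 3014 + 126202/127 = 508980/127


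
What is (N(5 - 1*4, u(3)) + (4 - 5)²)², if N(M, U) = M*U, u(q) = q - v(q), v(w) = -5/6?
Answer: 841/36 ≈ 23.361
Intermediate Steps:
v(w) = -⅚ (v(w) = -5*⅙ = -⅚)
u(q) = ⅚ + q (u(q) = q - 1*(-⅚) = q + ⅚ = ⅚ + q)
(N(5 - 1*4, u(3)) + (4 - 5)²)² = ((5 - 1*4)*(⅚ + 3) + (4 - 5)²)² = ((5 - 4)*(23/6) + (-1)²)² = (1*(23/6) + 1)² = (23/6 + 1)² = (29/6)² = 841/36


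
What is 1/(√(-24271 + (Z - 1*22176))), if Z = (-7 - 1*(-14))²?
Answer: -I*√46398/46398 ≈ -0.0046425*I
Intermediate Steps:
Z = 49 (Z = (-7 + 14)² = 7² = 49)
1/(√(-24271 + (Z - 1*22176))) = 1/(√(-24271 + (49 - 1*22176))) = 1/(√(-24271 + (49 - 22176))) = 1/(√(-24271 - 22127)) = 1/(√(-46398)) = 1/(I*√46398) = -I*√46398/46398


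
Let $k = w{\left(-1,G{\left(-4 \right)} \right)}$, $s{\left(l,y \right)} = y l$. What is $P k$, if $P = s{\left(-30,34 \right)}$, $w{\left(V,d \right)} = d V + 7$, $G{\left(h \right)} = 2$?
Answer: $-5100$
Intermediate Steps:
$s{\left(l,y \right)} = l y$
$w{\left(V,d \right)} = 7 + V d$ ($w{\left(V,d \right)} = V d + 7 = 7 + V d$)
$k = 5$ ($k = 7 - 2 = 5$)
$P = -1020$ ($P = \left(-30\right) 34 = -1020$)
$P k = \left(-1020\right) 5 = -5100$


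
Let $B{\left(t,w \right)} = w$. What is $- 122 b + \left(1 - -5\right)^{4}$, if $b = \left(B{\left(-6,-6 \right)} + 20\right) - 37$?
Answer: $4102$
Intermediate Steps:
$b = -23$ ($b = \left(-6 + 20\right) - 37 = 14 - 37 = -23$)
$- 122 b + \left(1 - -5\right)^{4} = \left(-122\right) \left(-23\right) + \left(1 - -5\right)^{4} = 2806 + \left(1 + 5\right)^{4} = 2806 + 6^{4} = 2806 + 1296 = 4102$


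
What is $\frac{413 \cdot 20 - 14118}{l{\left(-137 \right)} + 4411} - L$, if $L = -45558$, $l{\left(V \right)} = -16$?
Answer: $\frac{200221552}{4395} \approx 45557.0$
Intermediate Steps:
$\frac{413 \cdot 20 - 14118}{l{\left(-137 \right)} + 4411} - L = \frac{413 \cdot 20 - 14118}{-16 + 4411} - -45558 = \frac{8260 - 14118}{4395} + 45558 = \left(-5858\right) \frac{1}{4395} + 45558 = - \frac{5858}{4395} + 45558 = \frac{200221552}{4395}$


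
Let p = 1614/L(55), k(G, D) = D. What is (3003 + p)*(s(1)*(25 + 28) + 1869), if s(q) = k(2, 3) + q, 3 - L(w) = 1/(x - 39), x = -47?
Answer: 1907405061/259 ≈ 7.3645e+6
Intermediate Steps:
L(w) = 259/86 (L(w) = 3 - 1/(-47 - 39) = 3 - 1/(-86) = 3 - 1*(-1/86) = 3 + 1/86 = 259/86)
s(q) = 3 + q
p = 138804/259 (p = 1614/(259/86) = 1614*(86/259) = 138804/259 ≈ 535.92)
(3003 + p)*(s(1)*(25 + 28) + 1869) = (3003 + 138804/259)*((3 + 1)*(25 + 28) + 1869) = 916581*(4*53 + 1869)/259 = 916581*(212 + 1869)/259 = (916581/259)*2081 = 1907405061/259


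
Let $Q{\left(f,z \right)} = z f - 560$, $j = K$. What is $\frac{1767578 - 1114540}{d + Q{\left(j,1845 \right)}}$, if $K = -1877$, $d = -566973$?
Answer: $- \frac{19207}{118547} \approx -0.16202$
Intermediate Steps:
$j = -1877$
$Q{\left(f,z \right)} = -560 + f z$ ($Q{\left(f,z \right)} = f z - 560 = -560 + f z$)
$\frac{1767578 - 1114540}{d + Q{\left(j,1845 \right)}} = \frac{1767578 - 1114540}{-566973 - 3463625} = \frac{653038}{-566973 - 3463625} = \frac{653038}{-4030598} = 653038 \left(- \frac{1}{4030598}\right) = - \frac{19207}{118547}$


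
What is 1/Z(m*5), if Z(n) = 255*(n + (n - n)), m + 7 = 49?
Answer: 1/53550 ≈ 1.8674e-5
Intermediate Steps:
m = 42 (m = -7 + 49 = 42)
Z(n) = 255*n (Z(n) = 255*(n + 0) = 255*n)
1/Z(m*5) = 1/(255*(42*5)) = 1/(255*210) = 1/53550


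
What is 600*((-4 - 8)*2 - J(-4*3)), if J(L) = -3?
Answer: -12600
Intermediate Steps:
600*((-4 - 8)*2 - J(-4*3)) = 600*((-4 - 8)*2 - 1*(-3)) = 600*(-12*2 + 3) = 600*(-24 + 3) = 600*(-21) = -12600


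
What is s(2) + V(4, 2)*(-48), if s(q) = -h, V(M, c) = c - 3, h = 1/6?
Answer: 287/6 ≈ 47.833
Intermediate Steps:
h = ⅙ ≈ 0.16667
V(M, c) = -3 + c
s(q) = -⅙ (s(q) = -1*⅙ = -⅙)
s(2) + V(4, 2)*(-48) = -⅙ + (-3 + 2)*(-48) = -⅙ - 1*(-48) = -⅙ + 48 = 287/6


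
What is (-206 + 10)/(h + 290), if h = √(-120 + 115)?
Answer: -1624/2403 + 28*I*√5/12015 ≈ -0.67582 + 0.005211*I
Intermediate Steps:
h = I*√5 (h = √(-5) = I*√5 ≈ 2.2361*I)
(-206 + 10)/(h + 290) = (-206 + 10)/(I*√5 + 290) = -196/(290 + I*√5)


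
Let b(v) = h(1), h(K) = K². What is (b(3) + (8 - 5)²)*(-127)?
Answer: -1270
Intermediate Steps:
b(v) = 1 (b(v) = 1² = 1)
(b(3) + (8 - 5)²)*(-127) = (1 + (8 - 5)²)*(-127) = (1 + 3²)*(-127) = (1 + 9)*(-127) = 10*(-127) = -1270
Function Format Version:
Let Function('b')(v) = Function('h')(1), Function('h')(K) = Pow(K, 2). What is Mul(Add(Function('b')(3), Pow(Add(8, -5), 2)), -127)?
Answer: -1270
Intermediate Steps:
Function('b')(v) = 1 (Function('b')(v) = Pow(1, 2) = 1)
Mul(Add(Function('b')(3), Pow(Add(8, -5), 2)), -127) = Mul(Add(1, Pow(Add(8, -5), 2)), -127) = Mul(Add(1, Pow(3, 2)), -127) = Mul(Add(1, 9), -127) = Mul(10, -127) = -1270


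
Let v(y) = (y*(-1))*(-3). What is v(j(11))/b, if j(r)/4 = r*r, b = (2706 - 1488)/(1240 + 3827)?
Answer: 1226214/203 ≈ 6040.5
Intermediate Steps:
b = 406/1689 (b = 1218/5067 = 1218*(1/5067) = 406/1689 ≈ 0.24038)
j(r) = 4*r² (j(r) = 4*(r*r) = 4*r²)
v(y) = 3*y (v(y) = -y*(-3) = 3*y)
v(j(11))/b = (3*(4*11²))/(406/1689) = (3*(4*121))*(1689/406) = (3*484)*(1689/406) = 1452*(1689/406) = 1226214/203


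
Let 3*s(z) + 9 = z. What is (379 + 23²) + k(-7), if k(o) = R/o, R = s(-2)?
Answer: 19079/21 ≈ 908.52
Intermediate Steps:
s(z) = -3 + z/3
R = -11/3 (R = -3 + (⅓)*(-2) = -3 - ⅔ = -11/3 ≈ -3.6667)
k(o) = -11/(3*o)
(379 + 23²) + k(-7) = (379 + 23²) - 11/3/(-7) = (379 + 529) - 11/3*(-⅐) = 908 + 11/21 = 19079/21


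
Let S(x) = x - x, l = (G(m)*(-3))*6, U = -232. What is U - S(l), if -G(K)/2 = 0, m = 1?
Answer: -232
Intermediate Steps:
G(K) = 0 (G(K) = -2*0 = 0)
l = 0 (l = (0*(-3))*6 = 0*6 = 0)
S(x) = 0
U - S(l) = -232 - 1*0 = -232 + 0 = -232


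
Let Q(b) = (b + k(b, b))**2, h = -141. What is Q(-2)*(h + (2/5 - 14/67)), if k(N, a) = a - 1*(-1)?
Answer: -424539/335 ≈ -1267.3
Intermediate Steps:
k(N, a) = 1 + a (k(N, a) = a + 1 = 1 + a)
Q(b) = (1 + 2*b)**2 (Q(b) = (b + (1 + b))**2 = (1 + 2*b)**2)
Q(-2)*(h + (2/5 - 14/67)) = (1 + 2*(-2))**2*(-141 + (2/5 - 14/67)) = (1 - 4)**2*(-141 + (2*(1/5) - 14*1/67)) = (-3)**2*(-141 + (2/5 - 14/67)) = 9*(-141 + 64/335) = 9*(-47171/335) = -424539/335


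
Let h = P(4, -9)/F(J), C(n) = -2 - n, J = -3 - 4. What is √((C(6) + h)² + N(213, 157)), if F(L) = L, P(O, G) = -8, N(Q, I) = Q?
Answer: √12741/7 ≈ 16.125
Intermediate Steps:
J = -7
h = 8/7 (h = -8/(-7) = -8*(-⅐) = 8/7 ≈ 1.1429)
√((C(6) + h)² + N(213, 157)) = √(((-2 - 1*6) + 8/7)² + 213) = √(((-2 - 6) + 8/7)² + 213) = √((-8 + 8/7)² + 213) = √((-48/7)² + 213) = √(2304/49 + 213) = √(12741/49) = √12741/7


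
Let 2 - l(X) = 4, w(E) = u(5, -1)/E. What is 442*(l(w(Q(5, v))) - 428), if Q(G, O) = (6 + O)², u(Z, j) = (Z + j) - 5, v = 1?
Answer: -190060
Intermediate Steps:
u(Z, j) = -5 + Z + j
w(E) = -1/E (w(E) = (-5 + 5 - 1)/E = -1/E)
l(X) = -2 (l(X) = 2 - 1*4 = 2 - 4 = -2)
442*(l(w(Q(5, v))) - 428) = 442*(-2 - 428) = 442*(-430) = -190060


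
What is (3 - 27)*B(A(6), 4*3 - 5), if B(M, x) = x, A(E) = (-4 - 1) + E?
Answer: -168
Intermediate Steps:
A(E) = -5 + E
(3 - 27)*B(A(6), 4*3 - 5) = (3 - 27)*(4*3 - 5) = -24*(12 - 5) = -24*7 = -168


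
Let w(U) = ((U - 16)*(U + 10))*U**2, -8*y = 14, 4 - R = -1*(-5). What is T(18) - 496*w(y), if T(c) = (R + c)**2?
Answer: 3563641/16 ≈ 2.2273e+5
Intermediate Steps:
R = -1 (R = 4 - (-1)*(-5) = 4 - 1*5 = 4 - 5 = -1)
T(c) = (-1 + c)**2
y = -7/4 (y = -1/8*14 = -7/4 ≈ -1.7500)
w(U) = U**2*(-16 + U)*(10 + U) (w(U) = ((-16 + U)*(10 + U))*U**2 = U**2*(-16 + U)*(10 + U))
T(18) - 496*w(y) = (-1 + 18)**2 - 496*(-7/4)**2*(-160 + (-7/4)**2 - 6*(-7/4)) = 17**2 - 1519*(-160 + 49/16 + 21/2) = 289 - 1519*(-2343)/16 = 289 - 496*(-114807/256) = 289 + 3559017/16 = 3563641/16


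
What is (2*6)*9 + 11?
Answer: 119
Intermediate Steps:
(2*6)*9 + 11 = 12*9 + 11 = 108 + 11 = 119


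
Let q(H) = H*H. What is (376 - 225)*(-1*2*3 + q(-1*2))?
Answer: -302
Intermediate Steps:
q(H) = H²
(376 - 225)*(-1*2*3 + q(-1*2)) = (376 - 225)*(-1*2*3 + (-1*2)²) = 151*(-2*3 + (-2)²) = 151*(-6 + 4) = 151*(-2) = -302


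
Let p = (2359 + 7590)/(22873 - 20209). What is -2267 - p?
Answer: -6049237/2664 ≈ -2270.7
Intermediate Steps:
p = 9949/2664 ≈ 3.7346
-2267 - p = -2267 - 1*9949/2664 = -2267 - 9949/2664 = -6049237/2664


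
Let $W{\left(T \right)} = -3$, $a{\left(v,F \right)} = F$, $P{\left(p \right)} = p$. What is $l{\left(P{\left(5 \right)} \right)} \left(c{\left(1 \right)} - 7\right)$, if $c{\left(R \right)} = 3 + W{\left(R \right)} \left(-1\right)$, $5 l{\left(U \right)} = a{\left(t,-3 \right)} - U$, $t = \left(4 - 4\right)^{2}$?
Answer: $\frac{8}{5} \approx 1.6$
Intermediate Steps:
$t = 0$ ($t = 0^{2} = 0$)
$l{\left(U \right)} = - \frac{3}{5} - \frac{U}{5}$ ($l{\left(U \right)} = \frac{-3 - U}{5} = - \frac{3}{5} - \frac{U}{5}$)
$c{\left(R \right)} = 6$ ($c{\left(R \right)} = 3 - -3 = 3 + 3 = 6$)
$l{\left(P{\left(5 \right)} \right)} \left(c{\left(1 \right)} - 7\right) = \left(- \frac{3}{5} - 1\right) \left(6 - 7\right) = \left(- \frac{3}{5} - 1\right) \left(-1\right) = \left(- \frac{8}{5}\right) \left(-1\right) = \frac{8}{5}$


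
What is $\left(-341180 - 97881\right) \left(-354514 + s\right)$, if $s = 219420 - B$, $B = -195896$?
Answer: $-26695786922$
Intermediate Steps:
$s = 415316$ ($s = 219420 - -195896 = 219420 + 195896 = 415316$)
$\left(-341180 - 97881\right) \left(-354514 + s\right) = \left(-341180 - 97881\right) \left(-354514 + 415316\right) = \left(-439061\right) 60802 = -26695786922$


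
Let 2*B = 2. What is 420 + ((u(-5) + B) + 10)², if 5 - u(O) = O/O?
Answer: 645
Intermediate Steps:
B = 1 (B = (½)*2 = 1)
u(O) = 4 (u(O) = 5 - O/O = 5 - 1*1 = 5 - 1 = 4)
420 + ((u(-5) + B) + 10)² = 420 + ((4 + 1) + 10)² = 420 + (5 + 10)² = 420 + 15² = 420 + 225 = 645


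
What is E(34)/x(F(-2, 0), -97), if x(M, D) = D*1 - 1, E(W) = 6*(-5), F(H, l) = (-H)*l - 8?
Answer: 15/49 ≈ 0.30612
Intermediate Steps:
F(H, l) = -8 - H*l (F(H, l) = -H*l - 8 = -8 - H*l)
E(W) = -30
x(M, D) = -1 + D (x(M, D) = D - 1 = -1 + D)
E(34)/x(F(-2, 0), -97) = -30/(-1 - 97) = -30/(-98) = -30*(-1/98) = 15/49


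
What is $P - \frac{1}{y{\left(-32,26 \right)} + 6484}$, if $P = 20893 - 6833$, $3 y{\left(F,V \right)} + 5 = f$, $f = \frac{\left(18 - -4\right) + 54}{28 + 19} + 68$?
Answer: $\frac{12896970719}{917281} \approx 14060.0$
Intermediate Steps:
$f = \frac{3272}{47}$ ($f = \frac{\left(18 + 4\right) + 54}{47} + 68 = \left(22 + 54\right) \frac{1}{47} + 68 = 76 \cdot \frac{1}{47} + 68 = \frac{76}{47} + 68 = \frac{3272}{47} \approx 69.617$)
$y{\left(F,V \right)} = \frac{3037}{141}$ ($y{\left(F,V \right)} = - \frac{5}{3} + \frac{1}{3} \cdot \frac{3272}{47} = - \frac{5}{3} + \frac{3272}{141} = \frac{3037}{141}$)
$P = 14060$
$P - \frac{1}{y{\left(-32,26 \right)} + 6484} = 14060 - \frac{1}{\frac{3037}{141} + 6484} = 14060 - \frac{1}{\frac{917281}{141}} = 14060 - \frac{141}{917281} = \frac{12896970719}{917281}$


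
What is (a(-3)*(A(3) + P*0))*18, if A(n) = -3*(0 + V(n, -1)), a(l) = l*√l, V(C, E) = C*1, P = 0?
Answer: 486*I*√3 ≈ 841.78*I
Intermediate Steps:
V(C, E) = C
a(l) = l^(3/2)
A(n) = -3*n (A(n) = -3*(0 + n) = -3*n)
(a(-3)*(A(3) + P*0))*18 = ((-3)^(3/2)*(-3*3 + 0*0))*18 = ((-3*I*√3)*(-9 + 0))*18 = (-3*I*√3*(-9))*18 = (27*I*√3)*18 = 486*I*√3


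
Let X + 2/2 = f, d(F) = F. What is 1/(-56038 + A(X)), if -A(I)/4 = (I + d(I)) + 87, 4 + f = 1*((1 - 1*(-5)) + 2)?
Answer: -1/56410 ≈ -1.7727e-5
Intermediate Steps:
f = 4 (f = -4 + 1*((1 - 1*(-5)) + 2) = -4 + 1*((1 + 5) + 2) = -4 + 1*(6 + 2) = -4 + 1*8 = -4 + 8 = 4)
X = 3 (X = -1 + 4 = 3)
A(I) = -348 - 8*I (A(I) = -4*((I + I) + 87) = -4*(2*I + 87) = -4*(87 + 2*I) = -348 - 8*I)
1/(-56038 + A(X)) = 1/(-56038 + (-348 - 8*3)) = 1/(-56038 + (-348 - 24)) = 1/(-56038 - 372) = 1/(-56410) = -1/56410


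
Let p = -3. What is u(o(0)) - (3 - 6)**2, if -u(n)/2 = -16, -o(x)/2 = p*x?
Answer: 23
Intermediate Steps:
o(x) = 6*x (o(x) = -(-6)*x = 6*x)
u(n) = 32 (u(n) = -2*(-16) = 32)
u(o(0)) - (3 - 6)**2 = 32 - (3 - 6)**2 = 32 - 1*(-3)**2 = 32 - 1*9 = 32 - 9 = 23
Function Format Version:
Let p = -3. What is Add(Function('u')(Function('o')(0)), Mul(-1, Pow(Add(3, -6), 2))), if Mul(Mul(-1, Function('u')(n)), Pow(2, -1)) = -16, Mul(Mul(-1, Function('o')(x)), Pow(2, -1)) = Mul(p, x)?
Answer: 23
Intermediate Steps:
Function('o')(x) = Mul(6, x) (Function('o')(x) = Mul(-2, Mul(-3, x)) = Mul(6, x))
Function('u')(n) = 32 (Function('u')(n) = Mul(-2, -16) = 32)
Add(Function('u')(Function('o')(0)), Mul(-1, Pow(Add(3, -6), 2))) = Add(32, Mul(-1, Pow(Add(3, -6), 2))) = Add(32, Mul(-1, Pow(-3, 2))) = Add(32, Mul(-1, 9)) = Add(32, -9) = 23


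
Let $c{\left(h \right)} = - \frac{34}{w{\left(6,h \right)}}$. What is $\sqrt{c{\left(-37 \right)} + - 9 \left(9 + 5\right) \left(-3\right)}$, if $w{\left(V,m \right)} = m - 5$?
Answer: $\frac{\sqrt{167055}}{21} \approx 19.463$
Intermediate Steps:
$w{\left(V,m \right)} = -5 + m$ ($w{\left(V,m \right)} = m - 5 = -5 + m$)
$c{\left(h \right)} = - \frac{34}{-5 + h}$
$\sqrt{c{\left(-37 \right)} + - 9 \left(9 + 5\right) \left(-3\right)} = \sqrt{- \frac{34}{-5 - 37} + - 9 \left(9 + 5\right) \left(-3\right)} = \sqrt{- \frac{34}{-42} + \left(-9\right) 14 \left(-3\right)} = \sqrt{\left(-34\right) \left(- \frac{1}{42}\right) - -378} = \sqrt{\frac{17}{21} + 378} = \sqrt{\frac{7955}{21}} = \frac{\sqrt{167055}}{21}$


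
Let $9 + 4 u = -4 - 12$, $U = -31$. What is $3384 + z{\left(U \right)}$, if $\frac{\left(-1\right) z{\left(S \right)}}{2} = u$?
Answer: $\frac{6793}{2} \approx 3396.5$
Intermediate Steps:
$u = - \frac{25}{4}$ ($u = - \frac{9}{4} + \frac{-4 - 12}{4} = - \frac{9}{4} + \frac{1}{4} \left(-16\right) = - \frac{9}{4} - 4 = - \frac{25}{4} \approx -6.25$)
$z{\left(S \right)} = \frac{25}{2}$ ($z{\left(S \right)} = \left(-2\right) \left(- \frac{25}{4}\right) = \frac{25}{2}$)
$3384 + z{\left(U \right)} = 3384 + \frac{25}{2} = \frac{6793}{2}$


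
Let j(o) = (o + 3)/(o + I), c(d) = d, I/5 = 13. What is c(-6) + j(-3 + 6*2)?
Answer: -216/37 ≈ -5.8378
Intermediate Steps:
I = 65 (I = 5*13 = 65)
j(o) = (3 + o)/(65 + o) (j(o) = (o + 3)/(o + 65) = (3 + o)/(65 + o))
c(-6) + j(-3 + 6*2) = -6 + (3 + (-3 + 6*2))/(65 + (-3 + 6*2)) = -6 + (3 + (-3 + 12))/(65 + (-3 + 12)) = -6 + (3 + 9)/(65 + 9) = -6 + 12/74 = -6 + (1/74)*12 = -6 + 6/37 = -216/37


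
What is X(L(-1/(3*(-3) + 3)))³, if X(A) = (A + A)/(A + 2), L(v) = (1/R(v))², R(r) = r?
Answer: 46656/6859 ≈ 6.8022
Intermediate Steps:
L(v) = v⁻² (L(v) = (1/v)² = v⁻²)
X(A) = 2*A/(2 + A) (X(A) = (2*A)/(2 + A) = 2*A/(2 + A))
X(L(-1/(3*(-3) + 3)))³ = (2/((-1/(3*(-3) + 3))²*(2 + (-1/(3*(-3) + 3))⁻²)))³ = (2/((-1/(-9 + 3))²*(2 + (-1/(-9 + 3))⁻²)))³ = (2/((-1/(-6))²*(2 + (-1/(-6))⁻²)))³ = (2/((-1*(-⅙))²*(2 + (-1*(-⅙))⁻²)))³ = (2/(6⁻²*(2 + (⅙)⁻²)))³ = (2*36/(2 + 36))³ = (2*36/38)³ = (2*36*(1/38))³ = (36/19)³ = 46656/6859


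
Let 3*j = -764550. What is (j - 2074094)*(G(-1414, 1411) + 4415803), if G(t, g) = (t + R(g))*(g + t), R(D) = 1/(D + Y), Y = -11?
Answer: -1801456523560646/175 ≈ -1.0294e+13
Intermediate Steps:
j = -254850 (j = (1/3)*(-764550) = -254850)
R(D) = 1/(-11 + D) (R(D) = 1/(D - 11) = 1/(-11 + D))
G(t, g) = (g + t)*(t + 1/(-11 + g)) (G(t, g) = (t + 1/(-11 + g))*(g + t) = (g + t)*(t + 1/(-11 + g)))
(j - 2074094)*(G(-1414, 1411) + 4415803) = (-254850 - 2074094)*((1411 - 1414 - 1414*(-11 + 1411)*(1411 - 1414))/(-11 + 1411) + 4415803) = -2328944*((1411 - 1414 - 1414*1400*(-3))/1400 + 4415803) = -2328944*((1411 - 1414 + 5938800)/1400 + 4415803) = -2328944*((1/1400)*5938797 + 4415803) = -2328944*(5938797/1400 + 4415803) = -2328944*6188062997/1400 = -1801456523560646/175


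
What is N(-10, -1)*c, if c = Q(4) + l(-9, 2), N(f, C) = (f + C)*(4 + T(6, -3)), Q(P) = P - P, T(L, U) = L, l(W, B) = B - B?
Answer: 0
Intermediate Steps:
l(W, B) = 0
Q(P) = 0
N(f, C) = 10*C + 10*f (N(f, C) = (f + C)*(4 + 6) = (C + f)*10 = 10*C + 10*f)
c = 0 (c = 0 + 0 = 0)
N(-10, -1)*c = (10*(-1) + 10*(-10))*0 = (-10 - 100)*0 = -110*0 = 0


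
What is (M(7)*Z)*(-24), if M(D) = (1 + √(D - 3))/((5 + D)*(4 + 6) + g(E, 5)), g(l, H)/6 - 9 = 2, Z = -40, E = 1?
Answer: 480/31 ≈ 15.484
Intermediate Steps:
g(l, H) = 66 (g(l, H) = 54 + 6*2 = 54 + 12 = 66)
M(D) = (1 + √(-3 + D))/(116 + 10*D) (M(D) = (1 + √(D - 3))/((5 + D)*(4 + 6) + 66) = (1 + √(-3 + D))/((5 + D)*10 + 66) = (1 + √(-3 + D))/((50 + 10*D) + 66) = (1 + √(-3 + D))/(116 + 10*D))
(M(7)*Z)*(-24) = (((1 + √(-3 + 7))/(2*(58 + 5*7)))*(-40))*(-24) = (((1 + √4)/(2*(58 + 35)))*(-40))*(-24) = (((½)*(1 + 2)/93)*(-40))*(-24) = (((½)*(1/93)*3)*(-40))*(-24) = ((1/62)*(-40))*(-24) = -20/31*(-24) = 480/31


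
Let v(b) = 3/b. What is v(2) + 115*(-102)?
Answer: -23457/2 ≈ -11729.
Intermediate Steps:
v(2) + 115*(-102) = 3/2 + 115*(-102) = 3*(½) - 11730 = 3/2 - 11730 = -23457/2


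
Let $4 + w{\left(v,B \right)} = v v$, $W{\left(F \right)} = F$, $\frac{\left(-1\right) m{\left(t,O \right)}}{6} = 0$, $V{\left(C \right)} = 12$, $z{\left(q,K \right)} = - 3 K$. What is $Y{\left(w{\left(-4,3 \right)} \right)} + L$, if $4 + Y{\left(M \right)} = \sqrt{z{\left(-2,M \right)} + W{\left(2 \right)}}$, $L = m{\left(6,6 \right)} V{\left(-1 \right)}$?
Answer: $-4 + i \sqrt{34} \approx -4.0 + 5.831 i$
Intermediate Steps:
$m{\left(t,O \right)} = 0$ ($m{\left(t,O \right)} = \left(-6\right) 0 = 0$)
$L = 0$ ($L = 0 \cdot 12 = 0$)
$w{\left(v,B \right)} = -4 + v^{2}$ ($w{\left(v,B \right)} = -4 + v v = -4 + v^{2}$)
$Y{\left(M \right)} = -4 + \sqrt{2 - 3 M}$ ($Y{\left(M \right)} = -4 + \sqrt{- 3 M + 2} = -4 + \sqrt{2 - 3 M}$)
$Y{\left(w{\left(-4,3 \right)} \right)} + L = \left(-4 + \sqrt{2 - 3 \left(-4 + \left(-4\right)^{2}\right)}\right) + 0 = \left(-4 + \sqrt{2 - 3 \left(-4 + 16\right)}\right) + 0 = \left(-4 + \sqrt{2 - 36}\right) + 0 = \left(-4 + \sqrt{-34}\right) + 0 = \left(-4 + i \sqrt{34}\right) + 0 = -4 + i \sqrt{34}$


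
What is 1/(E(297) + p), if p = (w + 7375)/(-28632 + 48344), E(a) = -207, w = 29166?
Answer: -19712/4043843 ≈ -0.0048746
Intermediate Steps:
p = 36541/19712 (p = (29166 + 7375)/(-28632 + 48344) = 36541/19712 ≈ 1.8537)
1/(E(297) + p) = 1/(-207 + 36541/19712) = 1/(-4043843/19712) = -19712/4043843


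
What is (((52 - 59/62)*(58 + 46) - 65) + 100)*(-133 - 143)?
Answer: -45723540/31 ≈ -1.4750e+6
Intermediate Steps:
(((52 - 59/62)*(58 + 46) - 65) + 100)*(-133 - 143) = (((52 - 59*1/62)*104 - 65) + 100)*(-276) = (((52 - 59/62)*104 - 65) + 100)*(-276) = (((3165/62)*104 - 65) + 100)*(-276) = ((164580/31 - 65) + 100)*(-276) = (162565/31 + 100)*(-276) = (165665/31)*(-276) = -45723540/31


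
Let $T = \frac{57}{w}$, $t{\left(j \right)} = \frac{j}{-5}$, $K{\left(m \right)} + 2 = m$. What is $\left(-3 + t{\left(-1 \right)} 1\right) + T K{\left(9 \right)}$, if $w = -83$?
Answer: $- \frac{3157}{415} \approx -7.6072$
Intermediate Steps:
$K{\left(m \right)} = -2 + m$
$t{\left(j \right)} = - \frac{j}{5}$ ($t{\left(j \right)} = j \left(- \frac{1}{5}\right) = - \frac{j}{5}$)
$T = - \frac{57}{83}$ ($T = \frac{57}{-83} = 57 \left(- \frac{1}{83}\right) = - \frac{57}{83} \approx -0.68675$)
$\left(-3 + t{\left(-1 \right)} 1\right) + T K{\left(9 \right)} = \left(-3 + \left(- \frac{1}{5}\right) \left(-1\right) 1\right) - \frac{57 \left(-2 + 9\right)}{83} = \left(-3 + \frac{1}{5} \cdot 1\right) - \frac{399}{83} = \left(-3 + \frac{1}{5}\right) - \frac{399}{83} = - \frac{14}{5} - \frac{399}{83} = - \frac{3157}{415}$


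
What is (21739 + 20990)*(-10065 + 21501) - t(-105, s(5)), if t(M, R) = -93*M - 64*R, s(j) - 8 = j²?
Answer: 488641191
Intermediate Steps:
s(j) = 8 + j²
(21739 + 20990)*(-10065 + 21501) - t(-105, s(5)) = (21739 + 20990)*(-10065 + 21501) - (-93*(-105) - 64*(8 + 5²)) = 42729*11436 - (9765 - 64*(8 + 25)) = 488648844 - (9765 - 64*33) = 488648844 - (9765 - 2112) = 488648844 - 1*7653 = 488648844 - 7653 = 488641191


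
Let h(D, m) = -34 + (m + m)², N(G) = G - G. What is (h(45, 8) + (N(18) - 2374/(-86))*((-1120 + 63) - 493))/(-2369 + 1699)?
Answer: 915152/14405 ≈ 63.530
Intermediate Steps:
N(G) = 0
h(D, m) = -34 + 4*m² (h(D, m) = -34 + (2*m)² = -34 + 4*m²)
(h(45, 8) + (N(18) - 2374/(-86))*((-1120 + 63) - 493))/(-2369 + 1699) = ((-34 + 4*8²) + (0 - 2374/(-86))*((-1120 + 63) - 493))/(-2369 + 1699) = ((-34 + 4*64) + (0 - 2374*(-1/86))*(-1057 - 493))/(-670) = ((-34 + 256) + (0 + 1187/43)*(-1550))*(-1/670) = (222 + (1187/43)*(-1550))*(-1/670) = (222 - 1839850/43)*(-1/670) = -1830304/43*(-1/670) = 915152/14405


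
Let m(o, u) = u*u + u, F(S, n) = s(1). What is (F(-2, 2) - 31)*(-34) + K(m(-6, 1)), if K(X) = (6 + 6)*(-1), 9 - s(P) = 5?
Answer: 906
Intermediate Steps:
s(P) = 4 (s(P) = 9 - 1*5 = 9 - 5 = 4)
F(S, n) = 4
m(o, u) = u + u² (m(o, u) = u² + u = u + u²)
K(X) = -12 (K(X) = 12*(-1) = -12)
(F(-2, 2) - 31)*(-34) + K(m(-6, 1)) = (4 - 31)*(-34) - 12 = -27*(-34) - 12 = 918 - 12 = 906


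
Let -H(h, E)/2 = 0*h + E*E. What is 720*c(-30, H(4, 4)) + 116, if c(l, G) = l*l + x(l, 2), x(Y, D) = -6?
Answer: 643796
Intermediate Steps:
H(h, E) = -2*E**2 (H(h, E) = -2*(0*h + E*E) = -2*(0 + E**2) = -2*E**2)
c(l, G) = -6 + l**2 (c(l, G) = l*l - 6 = l**2 - 6 = -6 + l**2)
720*c(-30, H(4, 4)) + 116 = 720*(-6 + (-30)**2) + 116 = 720*(-6 + 900) + 116 = 720*894 + 116 = 643680 + 116 = 643796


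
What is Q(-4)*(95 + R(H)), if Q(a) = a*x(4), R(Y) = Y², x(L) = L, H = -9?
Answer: -2816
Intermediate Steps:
Q(a) = 4*a (Q(a) = a*4 = 4*a)
Q(-4)*(95 + R(H)) = (4*(-4))*(95 + (-9)²) = -16*(95 + 81) = -16*176 = -2816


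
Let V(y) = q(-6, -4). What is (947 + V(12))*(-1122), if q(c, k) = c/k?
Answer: -1064217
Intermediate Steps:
V(y) = 3/2 (V(y) = -6/(-4) = -6*(-1/4) = 3/2)
(947 + V(12))*(-1122) = (947 + 3/2)*(-1122) = (1897/2)*(-1122) = -1064217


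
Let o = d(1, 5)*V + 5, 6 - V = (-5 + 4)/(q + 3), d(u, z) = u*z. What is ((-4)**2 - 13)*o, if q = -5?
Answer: 195/2 ≈ 97.500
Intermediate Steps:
V = 11/2 (V = 6 - (-5 + 4)/(-5 + 3) = 6 - (-1)/(-2) = 6 - (-1)*(-1)/2 = 6 - 1*1/2 = 6 - 1/2 = 11/2 ≈ 5.5000)
o = 65/2 (o = (1*5)*(11/2) + 5 = 5*(11/2) + 5 = 55/2 + 5 = 65/2 ≈ 32.500)
((-4)**2 - 13)*o = ((-4)**2 - 13)*(65/2) = (16 - 13)*(65/2) = 3*(65/2) = 195/2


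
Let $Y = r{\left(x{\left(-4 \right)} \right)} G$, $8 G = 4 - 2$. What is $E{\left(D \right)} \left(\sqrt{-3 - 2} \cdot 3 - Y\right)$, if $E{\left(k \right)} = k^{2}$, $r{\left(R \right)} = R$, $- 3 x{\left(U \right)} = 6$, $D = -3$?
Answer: $\frac{9}{2} + 27 i \sqrt{5} \approx 4.5 + 60.374 i$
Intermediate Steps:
$x{\left(U \right)} = -2$ ($x{\left(U \right)} = \left(- \frac{1}{3}\right) 6 = -2$)
$G = \frac{1}{4}$ ($G = \frac{4 - 2}{8} = \frac{1}{8} \cdot 2 = \frac{1}{4} \approx 0.25$)
$Y = - \frac{1}{2}$ ($Y = \left(-2\right) \frac{1}{4} = - \frac{1}{2} \approx -0.5$)
$E{\left(D \right)} \left(\sqrt{-3 - 2} \cdot 3 - Y\right) = \left(-3\right)^{2} \left(\sqrt{-3 - 2} \cdot 3 - - \frac{1}{2}\right) = 9 \left(\sqrt{-5} \cdot 3 + \frac{1}{2}\right) = 9 \left(i \sqrt{5} \cdot 3 + \frac{1}{2}\right) = 9 \left(3 i \sqrt{5} + \frac{1}{2}\right) = 9 \left(\frac{1}{2} + 3 i \sqrt{5}\right) = \frac{9}{2} + 27 i \sqrt{5}$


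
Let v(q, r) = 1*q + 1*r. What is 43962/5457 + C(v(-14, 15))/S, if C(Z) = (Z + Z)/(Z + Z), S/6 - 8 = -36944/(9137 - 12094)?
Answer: 313739599/38905200 ≈ 8.0642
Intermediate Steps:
v(q, r) = q + r
S = 363600/2957 (S = 48 + 6*(-36944/(9137 - 12094)) = 48 + 6*(-36944/(-2957)) = 48 + 6*(-36944*(-1/2957)) = 48 + 6*(36944/2957) = 48 + 221664/2957 = 363600/2957 ≈ 122.96)
C(Z) = 1 (C(Z) = (2*Z)/((2*Z)) = (2*Z)*(1/(2*Z)) = 1)
43962/5457 + C(v(-14, 15))/S = 43962/5457 + 1/(363600/2957) = 43962*(1/5457) + 1*(2957/363600) = 862/107 + 2957/363600 = 313739599/38905200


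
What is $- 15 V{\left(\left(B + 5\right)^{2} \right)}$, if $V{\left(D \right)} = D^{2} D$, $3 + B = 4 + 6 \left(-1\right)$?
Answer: $0$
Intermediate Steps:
$B = -5$ ($B = -3 + \left(4 + 6 \left(-1\right)\right) = -3 + \left(4 - 6\right) = -3 - 2 = -5$)
$V{\left(D \right)} = D^{3}$
$- 15 V{\left(\left(B + 5\right)^{2} \right)} = - 15 \left(\left(-5 + 5\right)^{2}\right)^{3} = - 15 \left(0^{2}\right)^{3} = - 15 \cdot 0^{3} = \left(-15\right) 0 = 0$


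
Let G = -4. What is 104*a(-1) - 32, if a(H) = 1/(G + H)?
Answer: -264/5 ≈ -52.800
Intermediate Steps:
a(H) = 1/(-4 + H)
104*a(-1) - 32 = 104/(-4 - 1) - 32 = 104/(-5) - 32 = 104*(-⅕) - 32 = -104/5 - 32 = -264/5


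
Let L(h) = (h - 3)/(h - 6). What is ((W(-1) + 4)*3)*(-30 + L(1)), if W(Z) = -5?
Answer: 444/5 ≈ 88.800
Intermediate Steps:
L(h) = (-3 + h)/(-6 + h)
((W(-1) + 4)*3)*(-30 + L(1)) = ((-5 + 4)*3)*(-30 + (-3 + 1)/(-6 + 1)) = (-1*3)*(-30 - 2/(-5)) = -3*(-30 - 1/5*(-2)) = -3*(-30 + 2/5) = -3*(-148/5) = 444/5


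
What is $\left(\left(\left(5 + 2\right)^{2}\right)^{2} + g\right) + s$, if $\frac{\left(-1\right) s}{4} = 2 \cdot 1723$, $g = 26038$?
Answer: $14655$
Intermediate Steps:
$s = -13784$ ($s = - 4 \cdot 2 \cdot 1723 = \left(-4\right) 3446 = -13784$)
$\left(\left(\left(5 + 2\right)^{2}\right)^{2} + g\right) + s = \left(\left(\left(5 + 2\right)^{2}\right)^{2} + 26038\right) - 13784 = \left(\left(7^{2}\right)^{2} + 26038\right) - 13784 = \left(49^{2} + 26038\right) - 13784 = \left(2401 + 26038\right) - 13784 = 28439 - 13784 = 14655$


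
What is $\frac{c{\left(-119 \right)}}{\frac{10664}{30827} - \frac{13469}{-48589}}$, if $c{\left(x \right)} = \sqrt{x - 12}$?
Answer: $\frac{1497853103 i \sqrt{131}}{933361959} \approx 18.368 i$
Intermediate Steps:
$c{\left(x \right)} = \sqrt{-12 + x}$
$\frac{c{\left(-119 \right)}}{\frac{10664}{30827} - \frac{13469}{-48589}} = \frac{\sqrt{-12 - 119}}{\frac{10664}{30827} - \frac{13469}{-48589}} = \frac{\sqrt{-131}}{10664 \cdot \frac{1}{30827} - - \frac{13469}{48589}} = \frac{i \sqrt{131}}{\frac{10664}{30827} + \frac{13469}{48589}} = \frac{i \sqrt{131}}{\frac{933361959}{1497853103}} = i \sqrt{131} \cdot \frac{1497853103}{933361959} = \frac{1497853103 i \sqrt{131}}{933361959}$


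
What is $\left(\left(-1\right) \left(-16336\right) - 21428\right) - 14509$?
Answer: $-19601$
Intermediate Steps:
$\left(\left(-1\right) \left(-16336\right) - 21428\right) - 14509 = \left(16336 - 21428\right) - 14509 = -5092 - 14509 = -19601$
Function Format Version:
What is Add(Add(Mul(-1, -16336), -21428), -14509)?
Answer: -19601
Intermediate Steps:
Add(Add(Mul(-1, -16336), -21428), -14509) = Add(Add(16336, -21428), -14509) = Add(-5092, -14509) = -19601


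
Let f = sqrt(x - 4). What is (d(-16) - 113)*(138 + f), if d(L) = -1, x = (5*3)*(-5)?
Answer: -15732 - 114*I*sqrt(79) ≈ -15732.0 - 1013.3*I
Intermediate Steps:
x = -75 (x = 15*(-5) = -75)
f = I*sqrt(79) (f = sqrt(-75 - 4) = sqrt(-79) = I*sqrt(79) ≈ 8.8882*I)
(d(-16) - 113)*(138 + f) = (-1 - 113)*(138 + I*sqrt(79)) = -114*(138 + I*sqrt(79)) = -15732 - 114*I*sqrt(79)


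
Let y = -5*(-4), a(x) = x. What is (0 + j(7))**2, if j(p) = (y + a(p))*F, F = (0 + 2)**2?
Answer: 11664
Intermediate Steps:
F = 4 (F = 2**2 = 4)
y = 20
j(p) = 80 + 4*p (j(p) = (20 + p)*4 = 80 + 4*p)
(0 + j(7))**2 = (0 + (80 + 4*7))**2 = (0 + (80 + 28))**2 = (0 + 108)**2 = 108**2 = 11664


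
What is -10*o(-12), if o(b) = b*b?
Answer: -1440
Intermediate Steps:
o(b) = b²
-10*o(-12) = -10*(-12)² = -10*144 = -1*1440 = -1440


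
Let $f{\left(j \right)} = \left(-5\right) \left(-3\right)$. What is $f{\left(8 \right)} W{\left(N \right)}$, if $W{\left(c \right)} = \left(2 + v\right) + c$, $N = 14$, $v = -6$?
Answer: $150$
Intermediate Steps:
$f{\left(j \right)} = 15$
$W{\left(c \right)} = -4 + c$ ($W{\left(c \right)} = \left(2 - 6\right) + c = -4 + c$)
$f{\left(8 \right)} W{\left(N \right)} = 15 \left(-4 + 14\right) = 15 \cdot 10 = 150$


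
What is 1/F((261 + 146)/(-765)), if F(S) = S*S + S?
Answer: -585225/145706 ≈ -4.0165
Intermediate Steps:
F(S) = S + S² (F(S) = S² + S = S + S²)
1/F((261 + 146)/(-765)) = 1/(((261 + 146)/(-765))*(1 + (261 + 146)/(-765))) = 1/((407*(-1/765))*(1 + 407*(-1/765))) = 1/(-407*(1 - 407/765)/765) = 1/(-407/765*358/765) = 1/(-145706/585225) = -585225/145706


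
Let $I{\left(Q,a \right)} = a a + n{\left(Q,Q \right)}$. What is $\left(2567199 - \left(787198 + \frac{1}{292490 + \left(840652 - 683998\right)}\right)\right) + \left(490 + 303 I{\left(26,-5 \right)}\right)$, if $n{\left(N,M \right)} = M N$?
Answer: $\frac{895096382735}{449144} \approx 1.9929 \cdot 10^{6}$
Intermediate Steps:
$I{\left(Q,a \right)} = Q^{2} + a^{2}$ ($I{\left(Q,a \right)} = a a + Q Q = a^{2} + Q^{2} = Q^{2} + a^{2}$)
$\left(2567199 - \left(787198 + \frac{1}{292490 + \left(840652 - 683998\right)}\right)\right) + \left(490 + 303 I{\left(26,-5 \right)}\right) = \left(2567199 - \left(787198 + \frac{1}{292490 + \left(840652 - 683998\right)}\right)\right) + \left(490 + 303 \left(26^{2} + \left(-5\right)^{2}\right)\right) = \left(2567199 - \left(787198 + \frac{1}{292490 + 156654}\right)\right) + \left(490 + 303 \left(676 + 25\right)\right) = \left(2567199 - \frac{353565258513}{449144}\right) + \left(490 + 303 \cdot 701\right) = \left(2567199 - \frac{353565258513}{449144}\right) + \left(490 + 212403\right) = \left(2567199 - \frac{353565258513}{449144}\right) + 212893 = \frac{799476769143}{449144} + 212893 = \frac{895096382735}{449144}$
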